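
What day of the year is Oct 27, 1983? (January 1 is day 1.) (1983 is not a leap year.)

300

Days in months before Oct: 31 + 28 + 31 + 30 + 31 + 30 + 31 + 31 + 30 = 273.
Plus 27 days into Oct → day 300.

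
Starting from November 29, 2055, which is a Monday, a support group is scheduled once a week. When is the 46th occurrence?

The 46th occurrence is 45 intervals after the first: 45 × 7 = 315 days after November 29, 2055.
November has 30 days — 1 day to the end of November leaves 314.
December has 31 days (283 left).
January has 31 days (252 left).
February has 29 days (223 left).
March has 31 days (192 left).
April has 30 days (162 left).
May has 31 days (131 left).
June has 30 days (101 left).
July has 31 days (70 left).
August has 31 days (39 left).
September has 30 days (9 left).
9 days into October → October 9, 2056.

October 9, 2056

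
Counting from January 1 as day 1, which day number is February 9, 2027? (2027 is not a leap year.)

Days in months before February: 31 = 31.
Plus 9 days into February → day 40.

40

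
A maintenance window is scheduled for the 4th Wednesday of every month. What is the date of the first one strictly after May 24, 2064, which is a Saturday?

May 28, 2064

May 2064 starts on a Thursday; its first Wednesday is the 7th, so the 4th Wednesday is the 28th — May 28, 2064.
May 28, 2064 is after May 24, 2064, so that is the next one.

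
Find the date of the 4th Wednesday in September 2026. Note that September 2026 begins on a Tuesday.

23 September 2026

September 2026 begins on a Tuesday, so the first Wednesday is September 2 (1 day later).
The 4th Wednesday is 3 weeks later: 2 + 21 = 23.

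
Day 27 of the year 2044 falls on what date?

27 January 2044

27 into January → January 27.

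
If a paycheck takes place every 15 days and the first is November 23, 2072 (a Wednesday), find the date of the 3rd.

December 23, 2072

The 3rd occurrence is 2 intervals after the first: 2 × 15 = 30 days after November 23, 2072.
November has 30 days — 7 days to the end of November leaves 23.
23 days into December → December 23, 2072.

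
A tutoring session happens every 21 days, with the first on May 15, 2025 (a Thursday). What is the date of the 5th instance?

August 7, 2025

The 5th occurrence is 4 intervals after the first: 4 × 21 = 84 days after May 15, 2025.
May has 31 days — 16 days to the end of May leaves 68.
June has 30 days (38 left).
July has 31 days (7 left).
7 days into August → August 7, 2025.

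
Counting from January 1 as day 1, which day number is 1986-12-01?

Days in months before December: 31 + 28 + 31 + 30 + 31 + 30 + 31 + 31 + 30 + 31 + 30 = 334.
Plus 1 day into December → day 335.

335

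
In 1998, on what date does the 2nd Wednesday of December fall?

1998-12-09

December 1998 begins on a Tuesday, so the first Wednesday is December 2 (1 day later).
The 2nd Wednesday is 1 weeks later: 2 + 7 = 9.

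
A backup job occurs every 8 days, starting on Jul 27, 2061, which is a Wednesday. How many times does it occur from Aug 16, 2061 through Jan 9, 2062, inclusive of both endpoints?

18

Occurrences land 8·i days after Jul 27, 2061 for i = 0, 1, 2, …
Aug 16, 2061 is 20 days after the start; 20 ÷ 8 = 2 remainder 4; since the remainder is 4, round up to i = 3. First occurrence in the window: #4 on Aug 20, 2061 (3×8 = 24 days in).
Jan 9, 2062 is 166 days after the start; 166 ÷ 8 = 20 remainder 6. Last occurrence in the window: #21 on Jan 3, 2062.
Occurrences #4 through #21: 18 in total.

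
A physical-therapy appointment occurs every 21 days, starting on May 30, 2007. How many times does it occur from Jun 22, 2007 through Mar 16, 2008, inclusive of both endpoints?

Occurrences land 21·i days after May 30, 2007 for i = 0, 1, 2, …
Jun 22, 2007 is 23 days after the start; 23 ÷ 21 = 1 remainder 2; since the remainder is 2, round up to i = 2. First occurrence in the window: #3 on Jul 11, 2007 (2×21 = 42 days in).
Mar 16, 2008 is 291 days after the start; 291 ÷ 21 = 13 remainder 18. Last occurrence in the window: #14 on Feb 27, 2008.
Occurrences #3 through #14: 12 in total.

12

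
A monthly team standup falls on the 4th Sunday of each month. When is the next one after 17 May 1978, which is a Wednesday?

28 May 1978

May 1978 starts on a Monday; its first Sunday is the 7th, so the 4th Sunday is the 28th — 28 May 1978.
28 May 1978 is after 17 May 1978, so that is the next one.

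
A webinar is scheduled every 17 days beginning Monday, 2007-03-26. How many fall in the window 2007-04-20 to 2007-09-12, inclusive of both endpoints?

9

Occurrences land 17·i days after 2007-03-26 for i = 0, 1, 2, …
2007-04-20 is 25 days after the start; 25 ÷ 17 = 1 remainder 8; since the remainder is 8, round up to i = 2. First occurrence in the window: #3 on 2007-04-29 (2×17 = 34 days in).
2007-09-12 is 170 days after the start; 170 ÷ 17 = 10 remainder 0. Last occurrence in the window: #11 on 2007-09-12.
Occurrences #3 through #11: 9 in total.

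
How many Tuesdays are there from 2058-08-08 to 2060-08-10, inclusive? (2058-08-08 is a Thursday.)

105

2058-08-08 is a Thursday; the first Tuesday on or after it is 2058-08-13 (5 days later).
From 2058-08-13 to 2060-08-10: 140 + 365 + 223 = 728 days (rest of 2058, 2059, to 2060-08-10 in 2060).
728 ÷ 7 = 104 full weeks with remainder 0, so 104 more Tuesdays after the first → 105.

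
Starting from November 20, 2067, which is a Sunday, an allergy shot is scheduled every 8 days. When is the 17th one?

The 17th occurrence is 16 intervals after the first: 16 × 8 = 128 days after November 20, 2067.
November has 30 days — 10 days to the end of November leaves 118.
December has 31 days (87 left).
January has 31 days (56 left).
February has 29 days (27 left).
27 days into March → March 27, 2068.

March 27, 2068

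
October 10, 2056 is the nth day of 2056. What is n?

284

Days in months before October: 31 + 29 + 31 + 30 + 31 + 30 + 31 + 31 + 30 = 274.
Plus 10 days into October → day 284.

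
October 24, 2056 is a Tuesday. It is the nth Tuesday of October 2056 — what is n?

Day 24 falls in week ⌈24/7⌉ of the month.
Days 1–7 hold the 1st Tuesday, 8–14 the 2nd, 15–21 the 3rd, 22–28 the 4th, 29–31 the 5th.
24 is in the range for the 4th.

4th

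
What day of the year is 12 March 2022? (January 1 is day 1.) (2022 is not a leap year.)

Days in months before March: 31 + 28 = 59.
Plus 12 days into March → day 71.

71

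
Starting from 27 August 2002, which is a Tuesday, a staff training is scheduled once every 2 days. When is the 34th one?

1 November 2002

The 34th occurrence is 33 intervals after the first: 33 × 2 = 66 days after 27 August 2002.
August has 31 days — 4 days to the end of August leaves 62.
September has 30 days (32 left).
October has 31 days (1 left).
1 day into November → 1 November 2002.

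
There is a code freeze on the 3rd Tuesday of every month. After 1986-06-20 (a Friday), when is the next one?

1986-07-15

June 1986 starts on a Sunday; its first Tuesday is the 3rd, so the 3rd Tuesday is the 17th — 1986-06-17.
That is not after 1986-06-20, so look at July 1986.
July 1986 starts on a Tuesday; its first Tuesday is the 1st, so the 3rd Tuesday is the 15th — 1986-07-15.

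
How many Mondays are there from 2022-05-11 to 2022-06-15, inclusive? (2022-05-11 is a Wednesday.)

2022-05-11 is a Wednesday; the first Monday on or after it is 2022-05-16 (5 days later).
From 2022-05-16 to 2022-06-15: 15 + 15 = 30 days (rest of May, June).
30 ÷ 7 = 4 full weeks with remainder 2, so 4 more Mondays after the first → 5.

5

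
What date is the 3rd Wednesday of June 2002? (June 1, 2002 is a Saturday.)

19 June 2002

June 2002 begins on a Saturday, so the first Wednesday is June 5 (4 days later).
The 3rd Wednesday is 2 weeks later: 5 + 14 = 19.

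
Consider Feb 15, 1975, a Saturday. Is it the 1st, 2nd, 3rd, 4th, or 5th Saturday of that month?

Day 15 falls in week ⌈15/7⌉ of the month.
Days 1–7 hold the 1st Saturday, 8–14 the 2nd, 15–21 the 3rd, 22–28 the 4th, 29–31 the 5th.
15 is in the range for the 3rd.

3rd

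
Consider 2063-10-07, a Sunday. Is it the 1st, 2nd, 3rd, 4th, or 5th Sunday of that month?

1st

Day 7 falls in week ⌈7/7⌉ of the month.
Days 1–7 hold the 1st Sunday, 8–14 the 2nd, 15–21 the 3rd, 22–28 the 4th, 29–31 the 5th.
7 is in the range for the 1st.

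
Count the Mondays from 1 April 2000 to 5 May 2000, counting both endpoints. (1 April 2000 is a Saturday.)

1 April 2000 is a Saturday; the first Monday on or after it is 3 April 2000 (2 days later).
From 3 April 2000 to 5 May 2000: 27 + 5 = 32 days (rest of April, May).
32 ÷ 7 = 4 full weeks with remainder 4, so 4 more Mondays after the first → 5.

5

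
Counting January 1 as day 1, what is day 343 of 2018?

January has 31 days (343 − 31 = 312 remain).
February has 28 days (312 − 28 = 284 remain).
March has 31 days (284 − 31 = 253 remain).
April has 30 days (253 − 30 = 223 remain).
May has 31 days (223 − 31 = 192 remain).
June has 30 days (192 − 30 = 162 remain).
July has 31 days (162 − 31 = 131 remain).
August has 31 days (131 − 31 = 100 remain).
September has 30 days (100 − 30 = 70 remain).
October has 31 days (70 − 31 = 39 remain).
November has 30 days (39 − 30 = 9 remain).
9 into December → December 9.

December 9, 2018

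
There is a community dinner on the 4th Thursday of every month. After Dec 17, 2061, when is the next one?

Dec 2061 starts on a Thursday; its first Thursday is the 1st, so the 4th Thursday is the 22nd — Dec 22, 2061.
Dec 22, 2061 is after Dec 17, 2061, so that is the next one.

Dec 22, 2061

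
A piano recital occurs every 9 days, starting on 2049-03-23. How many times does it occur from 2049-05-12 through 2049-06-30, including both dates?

6

Occurrences land 9·i days after 2049-03-23 for i = 0, 1, 2, …
2049-05-12 is 50 days after the start; 50 ÷ 9 = 5 remainder 5; since the remainder is 5, round up to i = 6. First occurrence in the window: #7 on 2049-05-16 (6×9 = 54 days in).
2049-06-30 is 99 days after the start; 99 ÷ 9 = 11 remainder 0. Last occurrence in the window: #12 on 2049-06-30.
Occurrences #7 through #12: 6 in total.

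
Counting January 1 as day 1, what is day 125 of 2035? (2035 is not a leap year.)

May 5, 2035

Jan has 31 days (125 − 31 = 94 remain).
Feb has 28 days (94 − 28 = 66 remain).
Mar has 31 days (66 − 31 = 35 remain).
Apr has 30 days (35 − 30 = 5 remain).
5 into May → May 5.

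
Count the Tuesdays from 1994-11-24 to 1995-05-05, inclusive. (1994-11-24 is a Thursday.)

23

1994-11-24 is a Thursday; the first Tuesday on or after it is 1994-11-29 (5 days later).
From 1994-11-29 to 1995-05-05: 1 + 31 + 31 + 28 + 31 + 30 + 5 = 157 days (rest of November, December, January, February, March, April, May).
157 ÷ 7 = 22 full weeks with remainder 3, so 22 more Tuesdays after the first → 23.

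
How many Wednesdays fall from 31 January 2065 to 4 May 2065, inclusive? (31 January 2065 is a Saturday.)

31 January 2065 is a Saturday; the first Wednesday on or after it is 4 February 2065 (4 days later).
From 4 February 2065 to 4 May 2065: 24 + 31 + 30 + 4 = 89 days (rest of February, March, April, May).
89 ÷ 7 = 12 full weeks with remainder 5, so 12 more Wednesdays after the first → 13.

13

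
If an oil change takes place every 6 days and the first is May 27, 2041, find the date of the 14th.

Aug 13, 2041

The 14th occurrence is 13 intervals after the first: 13 × 6 = 78 days after May 27, 2041.
May has 31 days — 4 days to the end of May leaves 74.
Jun has 30 days (44 left).
Jul has 31 days (13 left).
13 days into Aug → Aug 13, 2041.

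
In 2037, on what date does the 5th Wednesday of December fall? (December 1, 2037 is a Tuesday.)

2037-12-30

December 2037 begins on a Tuesday, so the first Wednesday is December 2 (1 day later).
The 5th Wednesday is 4 weeks later: 2 + 28 = 30.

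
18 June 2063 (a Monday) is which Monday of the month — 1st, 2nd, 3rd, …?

Day 18 falls in week ⌈18/7⌉ of the month.
Days 1–7 hold the 1st Monday, 8–14 the 2nd, 15–21 the 3rd, 22–28 the 4th, 29–31 the 5th.
18 is in the range for the 3rd.

3rd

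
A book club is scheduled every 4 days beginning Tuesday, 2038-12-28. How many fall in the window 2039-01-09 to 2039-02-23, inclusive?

12

Occurrences land 4·i days after 2038-12-28 for i = 0, 1, 2, …
2039-01-09 is 12 days after the start; 12 ÷ 4 = 3 remainder 0. First occurrence in the window: #4 on 2039-01-09 (3×4 = 12 days in).
2039-02-23 is 57 days after the start; 57 ÷ 4 = 14 remainder 1. Last occurrence in the window: #15 on 2039-02-22.
Occurrences #4 through #15: 12 in total.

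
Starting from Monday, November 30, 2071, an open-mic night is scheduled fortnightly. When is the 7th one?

February 22, 2072

The 7th occurrence is 6 intervals after the first: 6 × 14 = 84 days after November 30, 2071.
November has 30 days — 0 days to the end of November leaves 84.
December has 31 days (53 left).
January has 31 days (22 left).
22 days into February → February 22, 2072.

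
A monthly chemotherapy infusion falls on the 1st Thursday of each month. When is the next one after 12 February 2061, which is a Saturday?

February 2061 starts on a Tuesday, so its 1st Thursday is 3 February 2061 (2 days in).
That is not after 12 February 2061, so look at March 2061.
March 2061 starts on a Tuesday, so its 1st Thursday is 3 March 2061 (2 days in).

3 March 2061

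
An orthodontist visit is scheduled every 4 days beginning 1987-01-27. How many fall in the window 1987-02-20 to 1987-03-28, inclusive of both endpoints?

10

Occurrences land 4·i days after 1987-01-27 for i = 0, 1, 2, …
1987-02-20 is 24 days after the start; 24 ÷ 4 = 6 remainder 0. First occurrence in the window: #7 on 1987-02-20 (6×4 = 24 days in).
1987-03-28 is 60 days after the start; 60 ÷ 4 = 15 remainder 0. Last occurrence in the window: #16 on 1987-03-28.
Occurrences #7 through #16: 10 in total.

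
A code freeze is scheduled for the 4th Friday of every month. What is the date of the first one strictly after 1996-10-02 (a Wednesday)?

1996-10-25

October 1996 starts on a Tuesday; its first Friday is the 4th, so the 4th Friday is the 25th — 1996-10-25.
1996-10-25 is after 1996-10-02, so that is the next one.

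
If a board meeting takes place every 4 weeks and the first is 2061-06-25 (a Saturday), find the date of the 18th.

The 18th occurrence is 17 intervals after the first: 17 × 28 = 476 days after 2061-06-25.
June has 30 days — 5 days to the end of June leaves 471.
From end of June to end of 2061 is 184 days (287 left).
January has 31 days (256 left).
February has 28 days (228 left).
March has 31 days (197 left).
April has 30 days (167 left).
May has 31 days (136 left).
June has 30 days (106 left).
July has 31 days (75 left).
August has 31 days (44 left).
September has 30 days (14 left).
14 days into October → 2062-10-14.

2062-10-14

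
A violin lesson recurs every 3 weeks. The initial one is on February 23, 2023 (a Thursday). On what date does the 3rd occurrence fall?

April 6, 2023

The 3rd occurrence is 2 intervals after the first: 2 × 21 = 42 days after February 23, 2023.
February has 28 days — 5 days to the end of February leaves 37.
March has 31 days (6 left).
6 days into April → April 6, 2023.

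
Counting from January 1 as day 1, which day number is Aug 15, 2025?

227

Days in months before Aug: 31 + 28 + 31 + 30 + 31 + 30 + 31 = 212.
Plus 15 days into Aug → day 227.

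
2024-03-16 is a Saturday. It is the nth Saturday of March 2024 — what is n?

3rd

Day 16 falls in week ⌈16/7⌉ of the month.
Days 1–7 hold the 1st Saturday, 8–14 the 2nd, 15–21 the 3rd, 22–28 the 4th, 29–31 the 5th.
16 is in the range for the 3rd.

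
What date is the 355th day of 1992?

December 20, 1992

January has 31 days (355 − 31 = 324 remain).
February has 29 days (324 − 29 = 295 remain).
March has 31 days (295 − 31 = 264 remain).
April has 30 days (264 − 30 = 234 remain).
May has 31 days (234 − 31 = 203 remain).
June has 30 days (203 − 30 = 173 remain).
July has 31 days (173 − 31 = 142 remain).
August has 31 days (142 − 31 = 111 remain).
September has 30 days (111 − 30 = 81 remain).
October has 31 days (81 − 31 = 50 remain).
November has 30 days (50 − 30 = 20 remain).
20 into December → December 20.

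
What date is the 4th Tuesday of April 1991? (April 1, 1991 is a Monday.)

April 1991 begins on a Monday, so the first Tuesday is April 2 (1 day later).
The 4th Tuesday is 3 weeks later: 2 + 21 = 23.

23 April 1991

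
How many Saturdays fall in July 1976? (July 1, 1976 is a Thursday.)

5

July 1, 1976 is a Thursday; the first Saturday on or after it is July 3, 1976 (2 days later).
From July 3, 1976 to July 31, 1976 is 31 − 3 = 28 days.
28 ÷ 7 = 4 full weeks with remainder 0, so 4 more Saturdays after the first → 5.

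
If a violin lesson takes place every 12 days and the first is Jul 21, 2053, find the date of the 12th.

Nov 30, 2053

The 12th occurrence is 11 intervals after the first: 11 × 12 = 132 days after Jul 21, 2053.
Jul has 31 days — 10 days to the end of Jul leaves 122.
Aug has 31 days (91 left).
Sep has 30 days (61 left).
Oct has 31 days (30 left).
30 days into Nov → Nov 30, 2053.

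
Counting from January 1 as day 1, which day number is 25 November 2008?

Days in months before November: 31 + 29 + 31 + 30 + 31 + 30 + 31 + 31 + 30 + 31 = 305.
Plus 25 days into November → day 330.

330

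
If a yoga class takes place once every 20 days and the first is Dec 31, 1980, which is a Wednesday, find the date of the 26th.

May 15, 1982

The 26th occurrence is 25 intervals after the first: 25 × 20 = 500 days after Dec 31, 1980.
Dec has 31 days — 0 days to the end of Dec leaves 500.
1981 has 365 days (135 left).
Jan has 31 days (104 left).
Feb has 28 days (76 left).
Mar has 31 days (45 left).
Apr has 30 days (15 left).
15 days into May → May 15, 1982.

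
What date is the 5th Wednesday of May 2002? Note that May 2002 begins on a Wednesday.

May 2002 begins on a Wednesday, so the first Wednesday is May 1.
The 5th Wednesday is 4 weeks later: 1 + 28 = 29.

29 May 2002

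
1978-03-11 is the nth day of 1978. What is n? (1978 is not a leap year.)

70

Days in months before March: 31 + 28 = 59.
Plus 11 days into March → day 70.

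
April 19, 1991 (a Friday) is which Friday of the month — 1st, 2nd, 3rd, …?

Day 19 falls in week ⌈19/7⌉ of the month.
Days 1–7 hold the 1st Friday, 8–14 the 2nd, 15–21 the 3rd, 22–28 the 4th, 29–31 the 5th.
19 is in the range for the 3rd.

3rd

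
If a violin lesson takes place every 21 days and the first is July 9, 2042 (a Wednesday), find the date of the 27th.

January 6, 2044

The 27th occurrence is 26 intervals after the first: 26 × 21 = 546 days after July 9, 2042.
July has 31 days — 22 days to the end of July leaves 524.
From end of July to end of 2042 is 153 days (371 left).
2043 has 365 days (6 left).
6 days into January → January 6, 2044.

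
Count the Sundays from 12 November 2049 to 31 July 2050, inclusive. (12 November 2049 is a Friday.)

12 November 2049 is a Friday; the first Sunday on or after it is 14 November 2049 (2 days later).
From 14 November 2049 to 31 July 2050: 16 + 31 + 31 + 28 + 31 + 30 + 31 + 30 + 31 = 259 days (rest of November, December, January, February, March, April, May, June, July).
259 ÷ 7 = 37 full weeks with remainder 0, so 37 more Sundays after the first → 38.

38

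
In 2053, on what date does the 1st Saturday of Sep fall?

Sep 6, 2053

The first Saturday of Sep 2053 is Sep 6.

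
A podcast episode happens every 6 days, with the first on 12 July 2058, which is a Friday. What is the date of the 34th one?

26 January 2059

The 34th occurrence is 33 intervals after the first: 33 × 6 = 198 days after 12 July 2058.
July has 31 days — 19 days to the end of July leaves 179.
August has 31 days (148 left).
September has 30 days (118 left).
October has 31 days (87 left).
November has 30 days (57 left).
December has 31 days (26 left).
26 days into January → 26 January 2059.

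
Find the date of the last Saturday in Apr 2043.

Apr 25, 2043

Apr 2043 begins on a Wednesday, so the first Saturday is Apr 4 (3 days later).
Apr 2043 has 30 days. Adding weeks: 4, 11, 18, 25 — the last one ≤ 30 is the 25th.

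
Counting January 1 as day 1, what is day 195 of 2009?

July 14, 2009

January has 31 days (195 − 31 = 164 remain).
February has 28 days (164 − 28 = 136 remain).
March has 31 days (136 − 31 = 105 remain).
April has 30 days (105 − 30 = 75 remain).
May has 31 days (75 − 31 = 44 remain).
June has 30 days (44 − 30 = 14 remain).
14 into July → July 14.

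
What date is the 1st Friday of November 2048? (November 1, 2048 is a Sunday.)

2048-11-06

November 2048 begins on a Sunday, so the first Friday is November 6 (5 days later).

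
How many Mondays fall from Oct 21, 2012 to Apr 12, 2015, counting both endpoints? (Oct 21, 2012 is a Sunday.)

Oct 21, 2012 is a Sunday; the first Monday on or after it is Oct 22, 2012 (1 day later).
From Oct 22, 2012 to Apr 12, 2015: 70 + 365 + 365 + 102 = 902 days (rest of 2012, 2013, 2014, to Apr 12, 2015 in 2015).
902 ÷ 7 = 128 full weeks with remainder 6, so 128 more Mondays after the first → 129.

129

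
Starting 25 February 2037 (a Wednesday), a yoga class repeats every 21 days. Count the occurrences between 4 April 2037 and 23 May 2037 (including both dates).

Occurrences land 21·i days after 25 February 2037 for i = 0, 1, 2, …
4 April 2037 is 38 days after the start; 38 ÷ 21 = 1 remainder 17; since the remainder is 17, round up to i = 2. First occurrence in the window: #3 on 8 April 2037 (2×21 = 42 days in).
23 May 2037 is 87 days after the start; 87 ÷ 21 = 4 remainder 3. Last occurrence in the window: #5 on 20 May 2037.
Occurrences #3 through #5: 3 in total.

3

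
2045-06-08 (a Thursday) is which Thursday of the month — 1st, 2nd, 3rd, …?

2nd

Day 8 falls in week ⌈8/7⌉ of the month.
Days 1–7 hold the 1st Thursday, 8–14 the 2nd, 15–21 the 3rd, 22–28 the 4th, 29–31 the 5th.
8 is in the range for the 2nd.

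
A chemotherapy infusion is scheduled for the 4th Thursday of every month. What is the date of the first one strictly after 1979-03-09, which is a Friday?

1979-03-22

March 1979 starts on a Thursday; its first Thursday is the 1st, so the 4th Thursday is the 22nd — 1979-03-22.
1979-03-22 is after 1979-03-09, so that is the next one.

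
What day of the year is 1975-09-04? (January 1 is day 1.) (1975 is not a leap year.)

247

Days in months before September: 31 + 28 + 31 + 30 + 31 + 30 + 31 + 31 = 243.
Plus 4 days into September → day 247.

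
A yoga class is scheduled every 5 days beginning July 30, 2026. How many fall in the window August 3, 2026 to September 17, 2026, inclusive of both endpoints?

Occurrences land 5·i days after July 30, 2026 for i = 0, 1, 2, …
August 3, 2026 is 4 days after the start; 4 ÷ 5 = 0 remainder 4; since the remainder is 4, round up to i = 1. First occurrence in the window: #2 on August 4, 2026 (1×5 = 5 days in).
September 17, 2026 is 49 days after the start; 49 ÷ 5 = 9 remainder 4. Last occurrence in the window: #10 on September 13, 2026.
Occurrences #2 through #10: 9 in total.

9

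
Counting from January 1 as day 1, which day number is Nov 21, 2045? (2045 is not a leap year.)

Days in months before Nov: 31 + 28 + 31 + 30 + 31 + 30 + 31 + 31 + 30 + 31 = 304.
Plus 21 days into Nov → day 325.

325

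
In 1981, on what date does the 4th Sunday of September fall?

September 1981 begins on a Tuesday, so the first Sunday is September 6 (5 days later).
The 4th Sunday is 3 weeks later: 6 + 21 = 27.

27 September 1981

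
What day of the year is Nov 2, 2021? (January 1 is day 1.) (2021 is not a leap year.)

306

Days in months before Nov: 31 + 28 + 31 + 30 + 31 + 30 + 31 + 31 + 30 + 31 = 304.
Plus 2 days into Nov → day 306.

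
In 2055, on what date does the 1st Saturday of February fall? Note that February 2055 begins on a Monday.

February 2055 begins on a Monday, so the first Saturday is February 6 (5 days later).

February 6, 2055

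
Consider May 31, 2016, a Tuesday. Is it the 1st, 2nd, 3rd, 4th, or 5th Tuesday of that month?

5th

Day 31 falls in week ⌈31/7⌉ of the month.
Days 1–7 hold the 1st Tuesday, 8–14 the 2nd, 15–21 the 3rd, 22–28 the 4th, 29–31 the 5th.
31 is in the range for the 5th.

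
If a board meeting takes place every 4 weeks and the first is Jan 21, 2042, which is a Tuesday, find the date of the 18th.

May 12, 2043

The 18th occurrence is 17 intervals after the first: 17 × 28 = 476 days after Jan 21, 2042.
Jan has 31 days — 10 days to the end of Jan leaves 466.
From end of Jan to end of 2042 is 334 days (132 left).
Jan has 31 days (101 left).
Feb has 28 days (73 left).
Mar has 31 days (42 left).
Apr has 30 days (12 left).
12 days into May → May 12, 2043.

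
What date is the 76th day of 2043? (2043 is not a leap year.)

March 17, 2043

January has 31 days (76 − 31 = 45 remain).
February has 28 days (45 − 28 = 17 remain).
17 into March → March 17.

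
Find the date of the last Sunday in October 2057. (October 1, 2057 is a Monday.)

October 2057 begins on a Monday, so the first Sunday is October 7 (6 days later).
October 2057 has 31 days. Adding weeks: 7, 14, 21, 28 — the last one ≤ 31 is the 28th.

October 28, 2057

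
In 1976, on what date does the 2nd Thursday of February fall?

12 February 1976

The first Thursday of February 1976 is February 5.
The 2nd Thursday is 1 weeks later: 5 + 7 = 12.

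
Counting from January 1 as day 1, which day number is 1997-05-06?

Days in months before May: 31 + 28 + 31 + 30 = 120.
Plus 6 days into May → day 126.

126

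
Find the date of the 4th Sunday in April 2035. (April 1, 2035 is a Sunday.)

22 April 2035

April 2035 begins on a Sunday, so the first Sunday is April 1.
The 4th Sunday is 3 weeks later: 1 + 21 = 22.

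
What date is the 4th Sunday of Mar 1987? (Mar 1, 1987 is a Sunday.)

Mar 1987 begins on a Sunday, so the first Sunday is Mar 1.
The 4th Sunday is 3 weeks later: 1 + 21 = 22.

Mar 22, 1987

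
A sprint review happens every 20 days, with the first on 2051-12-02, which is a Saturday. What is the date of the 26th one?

2053-04-15

The 26th occurrence is 25 intervals after the first: 25 × 20 = 500 days after 2051-12-02.
December has 31 days — 29 days to the end of December leaves 471.
2052 has 366 days (105 left).
January has 31 days (74 left).
February has 28 days (46 left).
March has 31 days (15 left).
15 days into April → 2053-04-15.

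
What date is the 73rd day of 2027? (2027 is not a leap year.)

Mar 14, 2027

Jan has 31 days (73 − 31 = 42 remain).
Feb has 28 days (42 − 28 = 14 remain).
14 into Mar → Mar 14.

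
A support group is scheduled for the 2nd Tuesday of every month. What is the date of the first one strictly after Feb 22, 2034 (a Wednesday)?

Mar 14, 2034

Feb 2034 starts on a Wednesday; its first Tuesday is the 7th, so the 2nd Tuesday is the 14th — Feb 14, 2034.
That is not after Feb 22, 2034, so look at Mar 2034.
Mar 2034 starts on a Wednesday; its first Tuesday is the 7th, so the 2nd Tuesday is the 14th — Mar 14, 2034.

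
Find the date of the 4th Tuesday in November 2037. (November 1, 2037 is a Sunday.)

24 November 2037

November 2037 begins on a Sunday, so the first Tuesday is November 3 (2 days later).
The 4th Tuesday is 3 weeks later: 3 + 21 = 24.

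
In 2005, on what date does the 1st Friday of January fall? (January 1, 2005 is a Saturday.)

January 7, 2005

January 2005 begins on a Saturday, so the first Friday is January 7 (6 days later).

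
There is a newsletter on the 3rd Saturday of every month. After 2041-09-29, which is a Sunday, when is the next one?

September 2041 starts on a Sunday; its first Saturday is the 7th, so the 3rd Saturday is the 21st — 2041-09-21.
That is not after 2041-09-29, so look at October 2041.
October 2041 starts on a Tuesday; its first Saturday is the 5th, so the 3rd Saturday is the 19th — 2041-10-19.

2041-10-19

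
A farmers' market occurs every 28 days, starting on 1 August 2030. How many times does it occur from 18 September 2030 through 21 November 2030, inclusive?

Occurrences land 28·i days after 1 August 2030 for i = 0, 1, 2, …
18 September 2030 is 48 days after the start; 48 ÷ 28 = 1 remainder 20; since the remainder is 20, round up to i = 2. First occurrence in the window: #3 on 26 September 2030 (2×28 = 56 days in).
21 November 2030 is 112 days after the start; 112 ÷ 28 = 4 remainder 0. Last occurrence in the window: #5 on 21 November 2030.
Occurrences #3 through #5: 3 in total.

3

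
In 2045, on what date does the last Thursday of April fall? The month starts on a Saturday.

2045-04-27

April 2045 begins on a Saturday, so the first Thursday is April 6 (5 days later).
April 2045 has 30 days. Adding weeks: 6, 13, 20, 27 — the last one ≤ 30 is the 27th.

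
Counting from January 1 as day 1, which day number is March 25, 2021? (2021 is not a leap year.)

Days in months before March: 31 + 28 = 59.
Plus 25 days into March → day 84.

84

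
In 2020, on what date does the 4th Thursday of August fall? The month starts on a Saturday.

August 2020 begins on a Saturday, so the first Thursday is August 6 (5 days later).
The 4th Thursday is 3 weeks later: 6 + 21 = 27.

27 August 2020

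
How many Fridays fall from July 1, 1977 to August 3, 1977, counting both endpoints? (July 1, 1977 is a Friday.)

July 1, 1977 is a Friday; the first Friday on or after it is July 1, 1977.
From July 1, 1977 to August 3, 1977: 30 + 3 = 33 days (rest of July, August).
33 ÷ 7 = 4 full weeks with remainder 5, so 4 more Fridays after the first → 5.

5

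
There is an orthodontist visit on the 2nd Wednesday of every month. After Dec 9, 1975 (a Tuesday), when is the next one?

Dec 1975 starts on a Monday; its first Wednesday is the 3rd, so the 2nd Wednesday is the 10th — Dec 10, 1975.
Dec 10, 1975 is after Dec 9, 1975, so that is the next one.

Dec 10, 1975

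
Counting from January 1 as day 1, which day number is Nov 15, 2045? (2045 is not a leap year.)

319

Days in months before Nov: 31 + 28 + 31 + 30 + 31 + 30 + 31 + 31 + 30 + 31 = 304.
Plus 15 days into Nov → day 319.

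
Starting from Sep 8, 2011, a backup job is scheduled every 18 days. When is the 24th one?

Oct 26, 2012

The 24th occurrence is 23 intervals after the first: 23 × 18 = 414 days after Sep 8, 2011.
Sep has 30 days — 22 days to the end of Sep leaves 392.
Oct has 31 days (361 left).
Nov has 30 days (331 left).
Dec has 31 days (300 left).
Jan has 31 days (269 left).
Feb has 29 days (240 left).
Mar has 31 days (209 left).
Apr has 30 days (179 left).
May has 31 days (148 left).
Jun has 30 days (118 left).
Jul has 31 days (87 left).
Aug has 31 days (56 left).
Sep has 30 days (26 left).
26 days into Oct → Oct 26, 2012.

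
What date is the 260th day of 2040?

16 September 2040

January has 31 days (260 − 31 = 229 remain).
February has 29 days (229 − 29 = 200 remain).
March has 31 days (200 − 31 = 169 remain).
April has 30 days (169 − 30 = 139 remain).
May has 31 days (139 − 31 = 108 remain).
June has 30 days (108 − 30 = 78 remain).
July has 31 days (78 − 31 = 47 remain).
August has 31 days (47 − 31 = 16 remain).
16 into September → September 16.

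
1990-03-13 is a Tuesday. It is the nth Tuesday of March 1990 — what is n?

2nd

Day 13 falls in week ⌈13/7⌉ of the month.
Days 1–7 hold the 1st Tuesday, 8–14 the 2nd, 15–21 the 3rd, 22–28 the 4th, 29–31 the 5th.
13 is in the range for the 2nd.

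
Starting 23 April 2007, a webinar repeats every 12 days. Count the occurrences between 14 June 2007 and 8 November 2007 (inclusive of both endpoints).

Occurrences land 12·i days after 23 April 2007 for i = 0, 1, 2, …
14 June 2007 is 52 days after the start; 52 ÷ 12 = 4 remainder 4; since the remainder is 4, round up to i = 5. First occurrence in the window: #6 on 22 June 2007 (5×12 = 60 days in).
8 November 2007 is 199 days after the start; 199 ÷ 12 = 16 remainder 7. Last occurrence in the window: #17 on 1 November 2007.
Occurrences #6 through #17: 12 in total.

12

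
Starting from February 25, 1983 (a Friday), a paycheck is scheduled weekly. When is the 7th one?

April 8, 1983

The 7th occurrence is 6 intervals after the first: 6 × 7 = 42 days after February 25, 1983.
February has 28 days — 3 days to the end of February leaves 39.
March has 31 days (8 left).
8 days into April → April 8, 1983.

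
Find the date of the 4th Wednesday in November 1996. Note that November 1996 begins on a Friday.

November 1996 begins on a Friday, so the first Wednesday is November 6 (5 days later).
The 4th Wednesday is 3 weeks later: 6 + 21 = 27.

27 November 1996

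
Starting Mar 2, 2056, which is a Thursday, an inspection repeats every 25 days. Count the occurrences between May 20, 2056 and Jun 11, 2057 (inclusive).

15

Occurrences land 25·i days after Mar 2, 2056 for i = 0, 1, 2, …
May 20, 2056 is 79 days after the start; 79 ÷ 25 = 3 remainder 4; since the remainder is 4, round up to i = 4. First occurrence in the window: #5 on Jun 10, 2056 (4×25 = 100 days in).
Jun 11, 2057 is 466 days after the start; 466 ÷ 25 = 18 remainder 16. Last occurrence in the window: #19 on May 26, 2057.
Occurrences #5 through #19: 15 in total.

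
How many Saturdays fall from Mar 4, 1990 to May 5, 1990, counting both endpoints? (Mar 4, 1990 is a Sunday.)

9

Mar 4, 1990 is a Sunday; the first Saturday on or after it is Mar 10, 1990 (6 days later).
From Mar 10, 1990 to May 5, 1990: 21 + 30 + 5 = 56 days (rest of Mar, Apr, May).
56 ÷ 7 = 8 full weeks with remainder 0, so 8 more Saturdays after the first → 9.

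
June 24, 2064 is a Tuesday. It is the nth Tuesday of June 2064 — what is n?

4th

Day 24 falls in week ⌈24/7⌉ of the month.
Days 1–7 hold the 1st Tuesday, 8–14 the 2nd, 15–21 the 3rd, 22–28 the 4th, 29–31 the 5th.
24 is in the range for the 4th.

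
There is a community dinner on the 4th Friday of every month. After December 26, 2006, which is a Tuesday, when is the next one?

January 26, 2007

December 2006 starts on a Friday; its first Friday is the 1st, so the 4th Friday is the 22nd — December 22, 2006.
That is not after December 26, 2006, so look at January 2007.
January 2007 starts on a Monday; its first Friday is the 5th, so the 4th Friday is the 26th — January 26, 2007.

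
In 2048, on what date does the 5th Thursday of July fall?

2048-07-30

July 2048 begins on a Wednesday, so the first Thursday is July 2 (1 day later).
The 5th Thursday is 4 weeks later: 2 + 28 = 30.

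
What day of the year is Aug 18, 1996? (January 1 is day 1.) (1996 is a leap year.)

231

Days in months before Aug: 31 + 29 + 31 + 30 + 31 + 30 + 31 = 213.
Plus 18 days into Aug → day 231.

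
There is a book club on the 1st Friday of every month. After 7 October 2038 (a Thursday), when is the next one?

5 November 2038

October 2038 starts on a Friday, so its 1st Friday is 1 October 2038.
That is not after 7 October 2038, so look at November 2038.
November 2038 starts on a Monday, so its 1st Friday is 5 November 2038 (4 days in).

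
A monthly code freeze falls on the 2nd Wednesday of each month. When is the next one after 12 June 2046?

June 2046 starts on a Friday; its first Wednesday is the 6th, so the 2nd Wednesday is the 13th — 13 June 2046.
13 June 2046 is after 12 June 2046, so that is the next one.

13 June 2046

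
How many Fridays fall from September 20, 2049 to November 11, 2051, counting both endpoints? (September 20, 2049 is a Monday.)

September 20, 2049 is a Monday; the first Friday on or after it is September 24, 2049 (4 days later).
From September 24, 2049 to November 11, 2051: 98 + 365 + 315 = 778 days (rest of 2049, 2050, to November 11, 2051 in 2051).
778 ÷ 7 = 111 full weeks with remainder 1, so 111 more Fridays after the first → 112.

112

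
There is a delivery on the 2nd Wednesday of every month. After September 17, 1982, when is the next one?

September 1982 starts on a Wednesday; its first Wednesday is the 1st, so the 2nd Wednesday is the 8th — September 8, 1982.
That is not after September 17, 1982, so look at October 1982.
October 1982 starts on a Friday; its first Wednesday is the 6th, so the 2nd Wednesday is the 13th — October 13, 1982.

October 13, 1982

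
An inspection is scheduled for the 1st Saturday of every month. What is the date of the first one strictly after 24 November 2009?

November 2009 starts on a Sunday, so its 1st Saturday is 7 November 2009 (6 days in).
That is not after 24 November 2009, so look at December 2009.
December 2009 starts on a Tuesday, so its 1st Saturday is 5 December 2009 (4 days in).

5 December 2009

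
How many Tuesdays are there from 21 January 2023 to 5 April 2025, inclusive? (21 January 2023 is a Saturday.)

115

21 January 2023 is a Saturday; the first Tuesday on or after it is 24 January 2023 (3 days later).
From 24 January 2023 to 5 April 2025: 341 + 366 + 95 = 802 days (rest of 2023, 2024, to 5 April 2025 in 2025).
802 ÷ 7 = 114 full weeks with remainder 4, so 114 more Tuesdays after the first → 115.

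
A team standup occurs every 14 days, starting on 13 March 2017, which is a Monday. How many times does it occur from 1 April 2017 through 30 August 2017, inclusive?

Occurrences land 14·i days after 13 March 2017 for i = 0, 1, 2, …
1 April 2017 is 19 days after the start; 19 ÷ 14 = 1 remainder 5; since the remainder is 5, round up to i = 2. First occurrence in the window: #3 on 10 April 2017 (2×14 = 28 days in).
30 August 2017 is 170 days after the start; 170 ÷ 14 = 12 remainder 2. Last occurrence in the window: #13 on 28 August 2017.
Occurrences #3 through #13: 11 in total.

11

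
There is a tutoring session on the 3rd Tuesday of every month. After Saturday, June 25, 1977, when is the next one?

June 1977 starts on a Wednesday; its first Tuesday is the 7th, so the 3rd Tuesday is the 21st — June 21, 1977.
That is not after June 25, 1977, so look at July 1977.
July 1977 starts on a Friday; its first Tuesday is the 5th, so the 3rd Tuesday is the 19th — July 19, 1977.

July 19, 1977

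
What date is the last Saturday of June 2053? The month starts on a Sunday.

2053-06-28

June 2053 begins on a Sunday, so the first Saturday is June 7 (6 days later).
June 2053 has 30 days. Adding weeks: 7, 14, 21, 28 — the last one ≤ 30 is the 28th.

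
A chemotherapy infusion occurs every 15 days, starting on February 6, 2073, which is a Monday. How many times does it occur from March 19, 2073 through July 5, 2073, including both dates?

7

Occurrences land 15·i days after February 6, 2073 for i = 0, 1, 2, …
March 19, 2073 is 41 days after the start; 41 ÷ 15 = 2 remainder 11; since the remainder is 11, round up to i = 3. First occurrence in the window: #4 on March 23, 2073 (3×15 = 45 days in).
July 5, 2073 is 149 days after the start; 149 ÷ 15 = 9 remainder 14. Last occurrence in the window: #10 on June 21, 2073.
Occurrences #4 through #10: 7 in total.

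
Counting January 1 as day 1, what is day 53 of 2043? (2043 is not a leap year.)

2043-02-22

January has 31 days (53 − 31 = 22 remain).
22 into February → February 22.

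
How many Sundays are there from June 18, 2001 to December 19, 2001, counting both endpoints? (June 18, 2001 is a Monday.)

June 18, 2001 is a Monday; the first Sunday on or after it is June 24, 2001 (6 days later).
From June 24, 2001 to December 19, 2001: 6 + 31 + 31 + 30 + 31 + 30 + 19 = 178 days (rest of June, July, August, September, October, November, December).
178 ÷ 7 = 25 full weeks with remainder 3, so 25 more Sundays after the first → 26.

26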